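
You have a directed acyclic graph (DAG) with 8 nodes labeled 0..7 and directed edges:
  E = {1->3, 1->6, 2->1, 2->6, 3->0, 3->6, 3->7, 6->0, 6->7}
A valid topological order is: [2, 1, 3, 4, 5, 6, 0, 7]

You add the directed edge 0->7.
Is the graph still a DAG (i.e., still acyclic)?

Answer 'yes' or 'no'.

Answer: yes

Derivation:
Given toposort: [2, 1, 3, 4, 5, 6, 0, 7]
Position of 0: index 6; position of 7: index 7
New edge 0->7: forward
Forward edge: respects the existing order. Still a DAG, same toposort still valid.
Still a DAG? yes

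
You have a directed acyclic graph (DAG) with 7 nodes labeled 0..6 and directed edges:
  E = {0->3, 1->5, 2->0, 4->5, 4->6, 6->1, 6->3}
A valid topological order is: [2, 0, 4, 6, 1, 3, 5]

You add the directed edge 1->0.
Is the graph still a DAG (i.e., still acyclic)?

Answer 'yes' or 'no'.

Answer: yes

Derivation:
Given toposort: [2, 0, 4, 6, 1, 3, 5]
Position of 1: index 4; position of 0: index 1
New edge 1->0: backward (u after v in old order)
Backward edge: old toposort is now invalid. Check if this creates a cycle.
Does 0 already reach 1? Reachable from 0: [0, 3]. NO -> still a DAG (reorder needed).
Still a DAG? yes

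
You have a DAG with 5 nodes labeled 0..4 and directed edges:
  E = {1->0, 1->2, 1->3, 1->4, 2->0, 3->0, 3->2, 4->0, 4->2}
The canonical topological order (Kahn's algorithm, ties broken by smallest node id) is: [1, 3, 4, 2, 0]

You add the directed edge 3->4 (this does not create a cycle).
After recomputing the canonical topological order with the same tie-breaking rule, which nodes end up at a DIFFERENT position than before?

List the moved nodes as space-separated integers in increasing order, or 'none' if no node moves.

Old toposort: [1, 3, 4, 2, 0]
Added edge 3->4
Recompute Kahn (smallest-id tiebreak):
  initial in-degrees: [4, 0, 3, 1, 2]
  ready (indeg=0): [1]
  pop 1: indeg[0]->3; indeg[2]->2; indeg[3]->0; indeg[4]->1 | ready=[3] | order so far=[1]
  pop 3: indeg[0]->2; indeg[2]->1; indeg[4]->0 | ready=[4] | order so far=[1, 3]
  pop 4: indeg[0]->1; indeg[2]->0 | ready=[2] | order so far=[1, 3, 4]
  pop 2: indeg[0]->0 | ready=[0] | order so far=[1, 3, 4, 2]
  pop 0: no out-edges | ready=[] | order so far=[1, 3, 4, 2, 0]
New canonical toposort: [1, 3, 4, 2, 0]
Compare positions:
  Node 0: index 4 -> 4 (same)
  Node 1: index 0 -> 0 (same)
  Node 2: index 3 -> 3 (same)
  Node 3: index 1 -> 1 (same)
  Node 4: index 2 -> 2 (same)
Nodes that changed position: none

Answer: none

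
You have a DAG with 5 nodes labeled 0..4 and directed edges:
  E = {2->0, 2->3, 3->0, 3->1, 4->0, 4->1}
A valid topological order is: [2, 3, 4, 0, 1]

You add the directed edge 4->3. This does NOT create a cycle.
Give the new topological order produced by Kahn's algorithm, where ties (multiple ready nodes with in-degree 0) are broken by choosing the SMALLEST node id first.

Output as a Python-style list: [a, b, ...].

Old toposort: [2, 3, 4, 0, 1]
Added edge: 4->3
Position of 4 (2) > position of 3 (1). Must reorder: 4 must now come before 3.
Run Kahn's algorithm (break ties by smallest node id):
  initial in-degrees: [3, 2, 0, 2, 0]
  ready (indeg=0): [2, 4]
  pop 2: indeg[0]->2; indeg[3]->1 | ready=[4] | order so far=[2]
  pop 4: indeg[0]->1; indeg[1]->1; indeg[3]->0 | ready=[3] | order so far=[2, 4]
  pop 3: indeg[0]->0; indeg[1]->0 | ready=[0, 1] | order so far=[2, 4, 3]
  pop 0: no out-edges | ready=[1] | order so far=[2, 4, 3, 0]
  pop 1: no out-edges | ready=[] | order so far=[2, 4, 3, 0, 1]
  Result: [2, 4, 3, 0, 1]

Answer: [2, 4, 3, 0, 1]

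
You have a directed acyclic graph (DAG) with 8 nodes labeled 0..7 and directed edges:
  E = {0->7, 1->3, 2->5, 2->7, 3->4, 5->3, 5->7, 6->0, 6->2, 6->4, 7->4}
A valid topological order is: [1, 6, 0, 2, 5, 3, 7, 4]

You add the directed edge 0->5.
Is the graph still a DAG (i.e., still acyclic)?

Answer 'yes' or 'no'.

Given toposort: [1, 6, 0, 2, 5, 3, 7, 4]
Position of 0: index 2; position of 5: index 4
New edge 0->5: forward
Forward edge: respects the existing order. Still a DAG, same toposort still valid.
Still a DAG? yes

Answer: yes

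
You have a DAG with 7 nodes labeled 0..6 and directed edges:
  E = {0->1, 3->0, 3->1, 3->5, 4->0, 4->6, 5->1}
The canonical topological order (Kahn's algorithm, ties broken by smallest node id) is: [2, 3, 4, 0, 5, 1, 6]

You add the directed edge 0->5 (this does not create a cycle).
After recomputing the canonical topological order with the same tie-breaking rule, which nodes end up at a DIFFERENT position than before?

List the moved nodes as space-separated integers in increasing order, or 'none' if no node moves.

Answer: none

Derivation:
Old toposort: [2, 3, 4, 0, 5, 1, 6]
Added edge 0->5
Recompute Kahn (smallest-id tiebreak):
  initial in-degrees: [2, 3, 0, 0, 0, 2, 1]
  ready (indeg=0): [2, 3, 4]
  pop 2: no out-edges | ready=[3, 4] | order so far=[2]
  pop 3: indeg[0]->1; indeg[1]->2; indeg[5]->1 | ready=[4] | order so far=[2, 3]
  pop 4: indeg[0]->0; indeg[6]->0 | ready=[0, 6] | order so far=[2, 3, 4]
  pop 0: indeg[1]->1; indeg[5]->0 | ready=[5, 6] | order so far=[2, 3, 4, 0]
  pop 5: indeg[1]->0 | ready=[1, 6] | order so far=[2, 3, 4, 0, 5]
  pop 1: no out-edges | ready=[6] | order so far=[2, 3, 4, 0, 5, 1]
  pop 6: no out-edges | ready=[] | order so far=[2, 3, 4, 0, 5, 1, 6]
New canonical toposort: [2, 3, 4, 0, 5, 1, 6]
Compare positions:
  Node 0: index 3 -> 3 (same)
  Node 1: index 5 -> 5 (same)
  Node 2: index 0 -> 0 (same)
  Node 3: index 1 -> 1 (same)
  Node 4: index 2 -> 2 (same)
  Node 5: index 4 -> 4 (same)
  Node 6: index 6 -> 6 (same)
Nodes that changed position: none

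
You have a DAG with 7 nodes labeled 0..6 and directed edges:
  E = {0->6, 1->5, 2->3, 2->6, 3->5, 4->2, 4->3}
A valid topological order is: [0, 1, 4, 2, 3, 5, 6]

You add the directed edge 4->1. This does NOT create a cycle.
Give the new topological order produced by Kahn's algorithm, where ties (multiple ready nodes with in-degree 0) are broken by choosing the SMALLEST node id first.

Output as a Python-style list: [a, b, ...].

Old toposort: [0, 1, 4, 2, 3, 5, 6]
Added edge: 4->1
Position of 4 (2) > position of 1 (1). Must reorder: 4 must now come before 1.
Run Kahn's algorithm (break ties by smallest node id):
  initial in-degrees: [0, 1, 1, 2, 0, 2, 2]
  ready (indeg=0): [0, 4]
  pop 0: indeg[6]->1 | ready=[4] | order so far=[0]
  pop 4: indeg[1]->0; indeg[2]->0; indeg[3]->1 | ready=[1, 2] | order so far=[0, 4]
  pop 1: indeg[5]->1 | ready=[2] | order so far=[0, 4, 1]
  pop 2: indeg[3]->0; indeg[6]->0 | ready=[3, 6] | order so far=[0, 4, 1, 2]
  pop 3: indeg[5]->0 | ready=[5, 6] | order so far=[0, 4, 1, 2, 3]
  pop 5: no out-edges | ready=[6] | order so far=[0, 4, 1, 2, 3, 5]
  pop 6: no out-edges | ready=[] | order so far=[0, 4, 1, 2, 3, 5, 6]
  Result: [0, 4, 1, 2, 3, 5, 6]

Answer: [0, 4, 1, 2, 3, 5, 6]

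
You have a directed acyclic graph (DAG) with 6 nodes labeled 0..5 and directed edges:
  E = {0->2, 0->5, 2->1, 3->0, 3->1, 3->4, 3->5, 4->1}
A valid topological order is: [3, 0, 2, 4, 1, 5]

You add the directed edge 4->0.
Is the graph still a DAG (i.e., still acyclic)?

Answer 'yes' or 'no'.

Given toposort: [3, 0, 2, 4, 1, 5]
Position of 4: index 3; position of 0: index 1
New edge 4->0: backward (u after v in old order)
Backward edge: old toposort is now invalid. Check if this creates a cycle.
Does 0 already reach 4? Reachable from 0: [0, 1, 2, 5]. NO -> still a DAG (reorder needed).
Still a DAG? yes

Answer: yes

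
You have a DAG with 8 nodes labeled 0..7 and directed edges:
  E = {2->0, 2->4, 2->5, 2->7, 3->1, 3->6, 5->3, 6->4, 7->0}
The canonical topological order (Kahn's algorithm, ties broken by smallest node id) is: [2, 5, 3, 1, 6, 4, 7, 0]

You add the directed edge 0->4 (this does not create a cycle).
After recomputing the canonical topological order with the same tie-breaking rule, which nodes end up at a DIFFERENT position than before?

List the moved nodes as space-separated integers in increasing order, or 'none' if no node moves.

Old toposort: [2, 5, 3, 1, 6, 4, 7, 0]
Added edge 0->4
Recompute Kahn (smallest-id tiebreak):
  initial in-degrees: [2, 1, 0, 1, 3, 1, 1, 1]
  ready (indeg=0): [2]
  pop 2: indeg[0]->1; indeg[4]->2; indeg[5]->0; indeg[7]->0 | ready=[5, 7] | order so far=[2]
  pop 5: indeg[3]->0 | ready=[3, 7] | order so far=[2, 5]
  pop 3: indeg[1]->0; indeg[6]->0 | ready=[1, 6, 7] | order so far=[2, 5, 3]
  pop 1: no out-edges | ready=[6, 7] | order so far=[2, 5, 3, 1]
  pop 6: indeg[4]->1 | ready=[7] | order so far=[2, 5, 3, 1, 6]
  pop 7: indeg[0]->0 | ready=[0] | order so far=[2, 5, 3, 1, 6, 7]
  pop 0: indeg[4]->0 | ready=[4] | order so far=[2, 5, 3, 1, 6, 7, 0]
  pop 4: no out-edges | ready=[] | order so far=[2, 5, 3, 1, 6, 7, 0, 4]
New canonical toposort: [2, 5, 3, 1, 6, 7, 0, 4]
Compare positions:
  Node 0: index 7 -> 6 (moved)
  Node 1: index 3 -> 3 (same)
  Node 2: index 0 -> 0 (same)
  Node 3: index 2 -> 2 (same)
  Node 4: index 5 -> 7 (moved)
  Node 5: index 1 -> 1 (same)
  Node 6: index 4 -> 4 (same)
  Node 7: index 6 -> 5 (moved)
Nodes that changed position: 0 4 7

Answer: 0 4 7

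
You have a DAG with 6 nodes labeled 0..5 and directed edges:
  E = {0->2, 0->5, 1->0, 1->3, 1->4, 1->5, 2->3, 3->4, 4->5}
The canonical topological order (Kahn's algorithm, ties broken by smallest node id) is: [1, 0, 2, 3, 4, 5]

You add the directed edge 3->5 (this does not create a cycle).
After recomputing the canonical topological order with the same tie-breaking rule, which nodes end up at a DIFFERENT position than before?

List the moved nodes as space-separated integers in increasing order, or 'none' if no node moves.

Answer: none

Derivation:
Old toposort: [1, 0, 2, 3, 4, 5]
Added edge 3->5
Recompute Kahn (smallest-id tiebreak):
  initial in-degrees: [1, 0, 1, 2, 2, 4]
  ready (indeg=0): [1]
  pop 1: indeg[0]->0; indeg[3]->1; indeg[4]->1; indeg[5]->3 | ready=[0] | order so far=[1]
  pop 0: indeg[2]->0; indeg[5]->2 | ready=[2] | order so far=[1, 0]
  pop 2: indeg[3]->0 | ready=[3] | order so far=[1, 0, 2]
  pop 3: indeg[4]->0; indeg[5]->1 | ready=[4] | order so far=[1, 0, 2, 3]
  pop 4: indeg[5]->0 | ready=[5] | order so far=[1, 0, 2, 3, 4]
  pop 5: no out-edges | ready=[] | order so far=[1, 0, 2, 3, 4, 5]
New canonical toposort: [1, 0, 2, 3, 4, 5]
Compare positions:
  Node 0: index 1 -> 1 (same)
  Node 1: index 0 -> 0 (same)
  Node 2: index 2 -> 2 (same)
  Node 3: index 3 -> 3 (same)
  Node 4: index 4 -> 4 (same)
  Node 5: index 5 -> 5 (same)
Nodes that changed position: none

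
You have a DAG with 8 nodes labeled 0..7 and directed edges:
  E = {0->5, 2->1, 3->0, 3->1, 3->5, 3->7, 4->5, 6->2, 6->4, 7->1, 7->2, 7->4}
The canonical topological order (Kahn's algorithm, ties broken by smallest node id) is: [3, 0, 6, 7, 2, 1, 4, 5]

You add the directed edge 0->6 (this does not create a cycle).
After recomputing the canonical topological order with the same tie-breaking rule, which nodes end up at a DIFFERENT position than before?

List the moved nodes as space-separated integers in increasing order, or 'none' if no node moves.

Answer: none

Derivation:
Old toposort: [3, 0, 6, 7, 2, 1, 4, 5]
Added edge 0->6
Recompute Kahn (smallest-id tiebreak):
  initial in-degrees: [1, 3, 2, 0, 2, 3, 1, 1]
  ready (indeg=0): [3]
  pop 3: indeg[0]->0; indeg[1]->2; indeg[5]->2; indeg[7]->0 | ready=[0, 7] | order so far=[3]
  pop 0: indeg[5]->1; indeg[6]->0 | ready=[6, 7] | order so far=[3, 0]
  pop 6: indeg[2]->1; indeg[4]->1 | ready=[7] | order so far=[3, 0, 6]
  pop 7: indeg[1]->1; indeg[2]->0; indeg[4]->0 | ready=[2, 4] | order so far=[3, 0, 6, 7]
  pop 2: indeg[1]->0 | ready=[1, 4] | order so far=[3, 0, 6, 7, 2]
  pop 1: no out-edges | ready=[4] | order so far=[3, 0, 6, 7, 2, 1]
  pop 4: indeg[5]->0 | ready=[5] | order so far=[3, 0, 6, 7, 2, 1, 4]
  pop 5: no out-edges | ready=[] | order so far=[3, 0, 6, 7, 2, 1, 4, 5]
New canonical toposort: [3, 0, 6, 7, 2, 1, 4, 5]
Compare positions:
  Node 0: index 1 -> 1 (same)
  Node 1: index 5 -> 5 (same)
  Node 2: index 4 -> 4 (same)
  Node 3: index 0 -> 0 (same)
  Node 4: index 6 -> 6 (same)
  Node 5: index 7 -> 7 (same)
  Node 6: index 2 -> 2 (same)
  Node 7: index 3 -> 3 (same)
Nodes that changed position: none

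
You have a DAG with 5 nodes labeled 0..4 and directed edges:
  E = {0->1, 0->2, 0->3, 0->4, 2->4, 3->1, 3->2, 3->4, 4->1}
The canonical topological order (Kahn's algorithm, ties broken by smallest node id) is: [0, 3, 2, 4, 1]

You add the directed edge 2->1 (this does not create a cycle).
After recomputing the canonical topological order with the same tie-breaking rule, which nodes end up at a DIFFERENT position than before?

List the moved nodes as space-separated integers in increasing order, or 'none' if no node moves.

Answer: none

Derivation:
Old toposort: [0, 3, 2, 4, 1]
Added edge 2->1
Recompute Kahn (smallest-id tiebreak):
  initial in-degrees: [0, 4, 2, 1, 3]
  ready (indeg=0): [0]
  pop 0: indeg[1]->3; indeg[2]->1; indeg[3]->0; indeg[4]->2 | ready=[3] | order so far=[0]
  pop 3: indeg[1]->2; indeg[2]->0; indeg[4]->1 | ready=[2] | order so far=[0, 3]
  pop 2: indeg[1]->1; indeg[4]->0 | ready=[4] | order so far=[0, 3, 2]
  pop 4: indeg[1]->0 | ready=[1] | order so far=[0, 3, 2, 4]
  pop 1: no out-edges | ready=[] | order so far=[0, 3, 2, 4, 1]
New canonical toposort: [0, 3, 2, 4, 1]
Compare positions:
  Node 0: index 0 -> 0 (same)
  Node 1: index 4 -> 4 (same)
  Node 2: index 2 -> 2 (same)
  Node 3: index 1 -> 1 (same)
  Node 4: index 3 -> 3 (same)
Nodes that changed position: none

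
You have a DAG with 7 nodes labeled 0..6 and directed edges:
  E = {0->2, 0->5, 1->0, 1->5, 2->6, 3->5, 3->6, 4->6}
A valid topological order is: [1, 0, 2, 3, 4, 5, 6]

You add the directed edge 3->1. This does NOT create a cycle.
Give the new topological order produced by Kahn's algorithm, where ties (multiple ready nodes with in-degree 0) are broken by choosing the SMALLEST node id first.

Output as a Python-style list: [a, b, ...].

Answer: [3, 1, 0, 2, 4, 5, 6]

Derivation:
Old toposort: [1, 0, 2, 3, 4, 5, 6]
Added edge: 3->1
Position of 3 (3) > position of 1 (0). Must reorder: 3 must now come before 1.
Run Kahn's algorithm (break ties by smallest node id):
  initial in-degrees: [1, 1, 1, 0, 0, 3, 3]
  ready (indeg=0): [3, 4]
  pop 3: indeg[1]->0; indeg[5]->2; indeg[6]->2 | ready=[1, 4] | order so far=[3]
  pop 1: indeg[0]->0; indeg[5]->1 | ready=[0, 4] | order so far=[3, 1]
  pop 0: indeg[2]->0; indeg[5]->0 | ready=[2, 4, 5] | order so far=[3, 1, 0]
  pop 2: indeg[6]->1 | ready=[4, 5] | order so far=[3, 1, 0, 2]
  pop 4: indeg[6]->0 | ready=[5, 6] | order so far=[3, 1, 0, 2, 4]
  pop 5: no out-edges | ready=[6] | order so far=[3, 1, 0, 2, 4, 5]
  pop 6: no out-edges | ready=[] | order so far=[3, 1, 0, 2, 4, 5, 6]
  Result: [3, 1, 0, 2, 4, 5, 6]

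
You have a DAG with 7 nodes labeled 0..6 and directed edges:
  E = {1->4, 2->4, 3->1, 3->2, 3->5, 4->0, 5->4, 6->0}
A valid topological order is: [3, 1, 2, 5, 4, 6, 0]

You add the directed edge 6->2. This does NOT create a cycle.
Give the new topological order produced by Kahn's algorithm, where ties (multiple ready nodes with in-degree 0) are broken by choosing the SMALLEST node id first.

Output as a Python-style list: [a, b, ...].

Old toposort: [3, 1, 2, 5, 4, 6, 0]
Added edge: 6->2
Position of 6 (5) > position of 2 (2). Must reorder: 6 must now come before 2.
Run Kahn's algorithm (break ties by smallest node id):
  initial in-degrees: [2, 1, 2, 0, 3, 1, 0]
  ready (indeg=0): [3, 6]
  pop 3: indeg[1]->0; indeg[2]->1; indeg[5]->0 | ready=[1, 5, 6] | order so far=[3]
  pop 1: indeg[4]->2 | ready=[5, 6] | order so far=[3, 1]
  pop 5: indeg[4]->1 | ready=[6] | order so far=[3, 1, 5]
  pop 6: indeg[0]->1; indeg[2]->0 | ready=[2] | order so far=[3, 1, 5, 6]
  pop 2: indeg[4]->0 | ready=[4] | order so far=[3, 1, 5, 6, 2]
  pop 4: indeg[0]->0 | ready=[0] | order so far=[3, 1, 5, 6, 2, 4]
  pop 0: no out-edges | ready=[] | order so far=[3, 1, 5, 6, 2, 4, 0]
  Result: [3, 1, 5, 6, 2, 4, 0]

Answer: [3, 1, 5, 6, 2, 4, 0]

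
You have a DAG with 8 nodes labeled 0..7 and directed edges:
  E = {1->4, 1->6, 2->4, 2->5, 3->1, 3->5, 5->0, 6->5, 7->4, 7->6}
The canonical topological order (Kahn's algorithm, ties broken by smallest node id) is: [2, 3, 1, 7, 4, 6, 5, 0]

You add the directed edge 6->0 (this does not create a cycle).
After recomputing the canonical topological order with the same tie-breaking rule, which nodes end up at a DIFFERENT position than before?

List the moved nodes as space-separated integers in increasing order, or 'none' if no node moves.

Old toposort: [2, 3, 1, 7, 4, 6, 5, 0]
Added edge 6->0
Recompute Kahn (smallest-id tiebreak):
  initial in-degrees: [2, 1, 0, 0, 3, 3, 2, 0]
  ready (indeg=0): [2, 3, 7]
  pop 2: indeg[4]->2; indeg[5]->2 | ready=[3, 7] | order so far=[2]
  pop 3: indeg[1]->0; indeg[5]->1 | ready=[1, 7] | order so far=[2, 3]
  pop 1: indeg[4]->1; indeg[6]->1 | ready=[7] | order so far=[2, 3, 1]
  pop 7: indeg[4]->0; indeg[6]->0 | ready=[4, 6] | order so far=[2, 3, 1, 7]
  pop 4: no out-edges | ready=[6] | order so far=[2, 3, 1, 7, 4]
  pop 6: indeg[0]->1; indeg[5]->0 | ready=[5] | order so far=[2, 3, 1, 7, 4, 6]
  pop 5: indeg[0]->0 | ready=[0] | order so far=[2, 3, 1, 7, 4, 6, 5]
  pop 0: no out-edges | ready=[] | order so far=[2, 3, 1, 7, 4, 6, 5, 0]
New canonical toposort: [2, 3, 1, 7, 4, 6, 5, 0]
Compare positions:
  Node 0: index 7 -> 7 (same)
  Node 1: index 2 -> 2 (same)
  Node 2: index 0 -> 0 (same)
  Node 3: index 1 -> 1 (same)
  Node 4: index 4 -> 4 (same)
  Node 5: index 6 -> 6 (same)
  Node 6: index 5 -> 5 (same)
  Node 7: index 3 -> 3 (same)
Nodes that changed position: none

Answer: none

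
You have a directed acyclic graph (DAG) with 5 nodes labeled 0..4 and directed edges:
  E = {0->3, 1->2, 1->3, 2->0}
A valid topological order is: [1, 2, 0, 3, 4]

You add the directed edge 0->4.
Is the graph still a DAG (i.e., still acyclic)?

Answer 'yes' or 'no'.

Answer: yes

Derivation:
Given toposort: [1, 2, 0, 3, 4]
Position of 0: index 2; position of 4: index 4
New edge 0->4: forward
Forward edge: respects the existing order. Still a DAG, same toposort still valid.
Still a DAG? yes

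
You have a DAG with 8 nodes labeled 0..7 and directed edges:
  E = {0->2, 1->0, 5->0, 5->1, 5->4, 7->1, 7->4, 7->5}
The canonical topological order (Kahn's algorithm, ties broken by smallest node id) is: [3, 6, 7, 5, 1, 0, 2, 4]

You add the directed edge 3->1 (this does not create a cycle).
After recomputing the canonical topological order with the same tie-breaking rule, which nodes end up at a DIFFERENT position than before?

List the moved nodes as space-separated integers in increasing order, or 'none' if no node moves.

Answer: none

Derivation:
Old toposort: [3, 6, 7, 5, 1, 0, 2, 4]
Added edge 3->1
Recompute Kahn (smallest-id tiebreak):
  initial in-degrees: [2, 3, 1, 0, 2, 1, 0, 0]
  ready (indeg=0): [3, 6, 7]
  pop 3: indeg[1]->2 | ready=[6, 7] | order so far=[3]
  pop 6: no out-edges | ready=[7] | order so far=[3, 6]
  pop 7: indeg[1]->1; indeg[4]->1; indeg[5]->0 | ready=[5] | order so far=[3, 6, 7]
  pop 5: indeg[0]->1; indeg[1]->0; indeg[4]->0 | ready=[1, 4] | order so far=[3, 6, 7, 5]
  pop 1: indeg[0]->0 | ready=[0, 4] | order so far=[3, 6, 7, 5, 1]
  pop 0: indeg[2]->0 | ready=[2, 4] | order so far=[3, 6, 7, 5, 1, 0]
  pop 2: no out-edges | ready=[4] | order so far=[3, 6, 7, 5, 1, 0, 2]
  pop 4: no out-edges | ready=[] | order so far=[3, 6, 7, 5, 1, 0, 2, 4]
New canonical toposort: [3, 6, 7, 5, 1, 0, 2, 4]
Compare positions:
  Node 0: index 5 -> 5 (same)
  Node 1: index 4 -> 4 (same)
  Node 2: index 6 -> 6 (same)
  Node 3: index 0 -> 0 (same)
  Node 4: index 7 -> 7 (same)
  Node 5: index 3 -> 3 (same)
  Node 6: index 1 -> 1 (same)
  Node 7: index 2 -> 2 (same)
Nodes that changed position: none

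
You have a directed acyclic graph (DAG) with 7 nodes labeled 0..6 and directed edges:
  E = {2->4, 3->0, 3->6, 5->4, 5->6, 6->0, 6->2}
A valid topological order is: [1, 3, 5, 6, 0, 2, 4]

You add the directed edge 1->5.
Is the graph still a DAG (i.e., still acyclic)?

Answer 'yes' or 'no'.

Answer: yes

Derivation:
Given toposort: [1, 3, 5, 6, 0, 2, 4]
Position of 1: index 0; position of 5: index 2
New edge 1->5: forward
Forward edge: respects the existing order. Still a DAG, same toposort still valid.
Still a DAG? yes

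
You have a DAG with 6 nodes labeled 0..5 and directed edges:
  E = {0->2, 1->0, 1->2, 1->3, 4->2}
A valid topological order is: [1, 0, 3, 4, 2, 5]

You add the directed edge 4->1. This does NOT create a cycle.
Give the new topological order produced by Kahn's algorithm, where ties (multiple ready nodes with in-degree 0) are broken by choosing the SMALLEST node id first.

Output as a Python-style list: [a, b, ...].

Answer: [4, 1, 0, 2, 3, 5]

Derivation:
Old toposort: [1, 0, 3, 4, 2, 5]
Added edge: 4->1
Position of 4 (3) > position of 1 (0). Must reorder: 4 must now come before 1.
Run Kahn's algorithm (break ties by smallest node id):
  initial in-degrees: [1, 1, 3, 1, 0, 0]
  ready (indeg=0): [4, 5]
  pop 4: indeg[1]->0; indeg[2]->2 | ready=[1, 5] | order so far=[4]
  pop 1: indeg[0]->0; indeg[2]->1; indeg[3]->0 | ready=[0, 3, 5] | order so far=[4, 1]
  pop 0: indeg[2]->0 | ready=[2, 3, 5] | order so far=[4, 1, 0]
  pop 2: no out-edges | ready=[3, 5] | order so far=[4, 1, 0, 2]
  pop 3: no out-edges | ready=[5] | order so far=[4, 1, 0, 2, 3]
  pop 5: no out-edges | ready=[] | order so far=[4, 1, 0, 2, 3, 5]
  Result: [4, 1, 0, 2, 3, 5]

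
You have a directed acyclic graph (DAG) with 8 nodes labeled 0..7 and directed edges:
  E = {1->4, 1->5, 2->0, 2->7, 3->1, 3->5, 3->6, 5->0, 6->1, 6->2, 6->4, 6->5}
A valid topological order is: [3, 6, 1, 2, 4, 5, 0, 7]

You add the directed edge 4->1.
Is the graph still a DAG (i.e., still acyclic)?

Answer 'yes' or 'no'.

Answer: no

Derivation:
Given toposort: [3, 6, 1, 2, 4, 5, 0, 7]
Position of 4: index 4; position of 1: index 2
New edge 4->1: backward (u after v in old order)
Backward edge: old toposort is now invalid. Check if this creates a cycle.
Does 1 already reach 4? Reachable from 1: [0, 1, 4, 5]. YES -> cycle!
Still a DAG? no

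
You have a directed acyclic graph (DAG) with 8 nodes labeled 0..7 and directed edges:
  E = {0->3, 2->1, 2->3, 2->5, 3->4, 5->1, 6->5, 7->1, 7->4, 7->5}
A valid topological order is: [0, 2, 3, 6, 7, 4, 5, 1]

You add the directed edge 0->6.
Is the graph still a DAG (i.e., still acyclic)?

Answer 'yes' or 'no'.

Answer: yes

Derivation:
Given toposort: [0, 2, 3, 6, 7, 4, 5, 1]
Position of 0: index 0; position of 6: index 3
New edge 0->6: forward
Forward edge: respects the existing order. Still a DAG, same toposort still valid.
Still a DAG? yes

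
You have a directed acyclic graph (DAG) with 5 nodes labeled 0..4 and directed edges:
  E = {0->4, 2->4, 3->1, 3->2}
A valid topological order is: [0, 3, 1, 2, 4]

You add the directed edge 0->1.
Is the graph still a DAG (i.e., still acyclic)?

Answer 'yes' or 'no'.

Given toposort: [0, 3, 1, 2, 4]
Position of 0: index 0; position of 1: index 2
New edge 0->1: forward
Forward edge: respects the existing order. Still a DAG, same toposort still valid.
Still a DAG? yes

Answer: yes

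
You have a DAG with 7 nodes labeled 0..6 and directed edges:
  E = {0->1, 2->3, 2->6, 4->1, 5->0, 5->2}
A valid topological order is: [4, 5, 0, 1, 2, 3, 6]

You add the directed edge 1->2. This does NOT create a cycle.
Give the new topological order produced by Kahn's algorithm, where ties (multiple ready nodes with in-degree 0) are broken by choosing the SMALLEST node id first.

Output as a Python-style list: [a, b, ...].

Old toposort: [4, 5, 0, 1, 2, 3, 6]
Added edge: 1->2
Position of 1 (3) < position of 2 (4). Old order still valid.
Run Kahn's algorithm (break ties by smallest node id):
  initial in-degrees: [1, 2, 2, 1, 0, 0, 1]
  ready (indeg=0): [4, 5]
  pop 4: indeg[1]->1 | ready=[5] | order so far=[4]
  pop 5: indeg[0]->0; indeg[2]->1 | ready=[0] | order so far=[4, 5]
  pop 0: indeg[1]->0 | ready=[1] | order so far=[4, 5, 0]
  pop 1: indeg[2]->0 | ready=[2] | order so far=[4, 5, 0, 1]
  pop 2: indeg[3]->0; indeg[6]->0 | ready=[3, 6] | order so far=[4, 5, 0, 1, 2]
  pop 3: no out-edges | ready=[6] | order so far=[4, 5, 0, 1, 2, 3]
  pop 6: no out-edges | ready=[] | order so far=[4, 5, 0, 1, 2, 3, 6]
  Result: [4, 5, 0, 1, 2, 3, 6]

Answer: [4, 5, 0, 1, 2, 3, 6]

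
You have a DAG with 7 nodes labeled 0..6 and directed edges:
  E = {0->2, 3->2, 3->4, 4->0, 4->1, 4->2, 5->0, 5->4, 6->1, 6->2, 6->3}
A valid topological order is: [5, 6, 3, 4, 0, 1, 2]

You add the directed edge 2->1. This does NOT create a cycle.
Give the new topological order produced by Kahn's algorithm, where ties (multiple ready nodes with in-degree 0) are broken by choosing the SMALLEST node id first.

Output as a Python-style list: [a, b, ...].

Answer: [5, 6, 3, 4, 0, 2, 1]

Derivation:
Old toposort: [5, 6, 3, 4, 0, 1, 2]
Added edge: 2->1
Position of 2 (6) > position of 1 (5). Must reorder: 2 must now come before 1.
Run Kahn's algorithm (break ties by smallest node id):
  initial in-degrees: [2, 3, 4, 1, 2, 0, 0]
  ready (indeg=0): [5, 6]
  pop 5: indeg[0]->1; indeg[4]->1 | ready=[6] | order so far=[5]
  pop 6: indeg[1]->2; indeg[2]->3; indeg[3]->0 | ready=[3] | order so far=[5, 6]
  pop 3: indeg[2]->2; indeg[4]->0 | ready=[4] | order so far=[5, 6, 3]
  pop 4: indeg[0]->0; indeg[1]->1; indeg[2]->1 | ready=[0] | order so far=[5, 6, 3, 4]
  pop 0: indeg[2]->0 | ready=[2] | order so far=[5, 6, 3, 4, 0]
  pop 2: indeg[1]->0 | ready=[1] | order so far=[5, 6, 3, 4, 0, 2]
  pop 1: no out-edges | ready=[] | order so far=[5, 6, 3, 4, 0, 2, 1]
  Result: [5, 6, 3, 4, 0, 2, 1]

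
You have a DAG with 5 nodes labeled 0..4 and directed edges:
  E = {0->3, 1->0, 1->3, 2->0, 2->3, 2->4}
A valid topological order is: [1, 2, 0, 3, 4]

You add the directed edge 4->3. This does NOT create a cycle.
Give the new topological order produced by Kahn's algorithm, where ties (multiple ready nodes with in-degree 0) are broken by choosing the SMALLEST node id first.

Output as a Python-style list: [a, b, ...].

Old toposort: [1, 2, 0, 3, 4]
Added edge: 4->3
Position of 4 (4) > position of 3 (3). Must reorder: 4 must now come before 3.
Run Kahn's algorithm (break ties by smallest node id):
  initial in-degrees: [2, 0, 0, 4, 1]
  ready (indeg=0): [1, 2]
  pop 1: indeg[0]->1; indeg[3]->3 | ready=[2] | order so far=[1]
  pop 2: indeg[0]->0; indeg[3]->2; indeg[4]->0 | ready=[0, 4] | order so far=[1, 2]
  pop 0: indeg[3]->1 | ready=[4] | order so far=[1, 2, 0]
  pop 4: indeg[3]->0 | ready=[3] | order so far=[1, 2, 0, 4]
  pop 3: no out-edges | ready=[] | order so far=[1, 2, 0, 4, 3]
  Result: [1, 2, 0, 4, 3]

Answer: [1, 2, 0, 4, 3]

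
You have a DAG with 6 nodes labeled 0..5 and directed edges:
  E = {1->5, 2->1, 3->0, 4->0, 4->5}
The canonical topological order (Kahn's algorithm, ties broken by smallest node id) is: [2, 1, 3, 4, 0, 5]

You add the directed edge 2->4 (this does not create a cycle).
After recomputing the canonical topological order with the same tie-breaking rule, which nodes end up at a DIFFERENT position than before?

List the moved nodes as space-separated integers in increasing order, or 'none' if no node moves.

Old toposort: [2, 1, 3, 4, 0, 5]
Added edge 2->4
Recompute Kahn (smallest-id tiebreak):
  initial in-degrees: [2, 1, 0, 0, 1, 2]
  ready (indeg=0): [2, 3]
  pop 2: indeg[1]->0; indeg[4]->0 | ready=[1, 3, 4] | order so far=[2]
  pop 1: indeg[5]->1 | ready=[3, 4] | order so far=[2, 1]
  pop 3: indeg[0]->1 | ready=[4] | order so far=[2, 1, 3]
  pop 4: indeg[0]->0; indeg[5]->0 | ready=[0, 5] | order so far=[2, 1, 3, 4]
  pop 0: no out-edges | ready=[5] | order so far=[2, 1, 3, 4, 0]
  pop 5: no out-edges | ready=[] | order so far=[2, 1, 3, 4, 0, 5]
New canonical toposort: [2, 1, 3, 4, 0, 5]
Compare positions:
  Node 0: index 4 -> 4 (same)
  Node 1: index 1 -> 1 (same)
  Node 2: index 0 -> 0 (same)
  Node 3: index 2 -> 2 (same)
  Node 4: index 3 -> 3 (same)
  Node 5: index 5 -> 5 (same)
Nodes that changed position: none

Answer: none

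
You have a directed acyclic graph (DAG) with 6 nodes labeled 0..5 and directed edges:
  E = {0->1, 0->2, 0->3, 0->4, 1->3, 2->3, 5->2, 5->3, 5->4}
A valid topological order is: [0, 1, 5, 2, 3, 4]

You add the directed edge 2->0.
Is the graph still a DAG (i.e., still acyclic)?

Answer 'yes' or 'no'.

Answer: no

Derivation:
Given toposort: [0, 1, 5, 2, 3, 4]
Position of 2: index 3; position of 0: index 0
New edge 2->0: backward (u after v in old order)
Backward edge: old toposort is now invalid. Check if this creates a cycle.
Does 0 already reach 2? Reachable from 0: [0, 1, 2, 3, 4]. YES -> cycle!
Still a DAG? no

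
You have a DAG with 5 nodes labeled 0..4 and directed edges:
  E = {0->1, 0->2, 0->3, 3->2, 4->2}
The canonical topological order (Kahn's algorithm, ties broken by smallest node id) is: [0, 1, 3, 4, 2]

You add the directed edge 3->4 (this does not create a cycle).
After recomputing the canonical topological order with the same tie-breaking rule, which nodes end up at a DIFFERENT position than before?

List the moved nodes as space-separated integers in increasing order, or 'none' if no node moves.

Answer: none

Derivation:
Old toposort: [0, 1, 3, 4, 2]
Added edge 3->4
Recompute Kahn (smallest-id tiebreak):
  initial in-degrees: [0, 1, 3, 1, 1]
  ready (indeg=0): [0]
  pop 0: indeg[1]->0; indeg[2]->2; indeg[3]->0 | ready=[1, 3] | order so far=[0]
  pop 1: no out-edges | ready=[3] | order so far=[0, 1]
  pop 3: indeg[2]->1; indeg[4]->0 | ready=[4] | order so far=[0, 1, 3]
  pop 4: indeg[2]->0 | ready=[2] | order so far=[0, 1, 3, 4]
  pop 2: no out-edges | ready=[] | order so far=[0, 1, 3, 4, 2]
New canonical toposort: [0, 1, 3, 4, 2]
Compare positions:
  Node 0: index 0 -> 0 (same)
  Node 1: index 1 -> 1 (same)
  Node 2: index 4 -> 4 (same)
  Node 3: index 2 -> 2 (same)
  Node 4: index 3 -> 3 (same)
Nodes that changed position: none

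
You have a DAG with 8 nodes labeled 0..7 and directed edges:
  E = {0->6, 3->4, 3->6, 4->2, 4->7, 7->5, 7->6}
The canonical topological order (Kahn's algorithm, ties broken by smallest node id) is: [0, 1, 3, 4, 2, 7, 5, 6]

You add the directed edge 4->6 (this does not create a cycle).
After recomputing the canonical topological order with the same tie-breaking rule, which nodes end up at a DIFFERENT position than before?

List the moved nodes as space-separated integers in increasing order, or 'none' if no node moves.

Old toposort: [0, 1, 3, 4, 2, 7, 5, 6]
Added edge 4->6
Recompute Kahn (smallest-id tiebreak):
  initial in-degrees: [0, 0, 1, 0, 1, 1, 4, 1]
  ready (indeg=0): [0, 1, 3]
  pop 0: indeg[6]->3 | ready=[1, 3] | order so far=[0]
  pop 1: no out-edges | ready=[3] | order so far=[0, 1]
  pop 3: indeg[4]->0; indeg[6]->2 | ready=[4] | order so far=[0, 1, 3]
  pop 4: indeg[2]->0; indeg[6]->1; indeg[7]->0 | ready=[2, 7] | order so far=[0, 1, 3, 4]
  pop 2: no out-edges | ready=[7] | order so far=[0, 1, 3, 4, 2]
  pop 7: indeg[5]->0; indeg[6]->0 | ready=[5, 6] | order so far=[0, 1, 3, 4, 2, 7]
  pop 5: no out-edges | ready=[6] | order so far=[0, 1, 3, 4, 2, 7, 5]
  pop 6: no out-edges | ready=[] | order so far=[0, 1, 3, 4, 2, 7, 5, 6]
New canonical toposort: [0, 1, 3, 4, 2, 7, 5, 6]
Compare positions:
  Node 0: index 0 -> 0 (same)
  Node 1: index 1 -> 1 (same)
  Node 2: index 4 -> 4 (same)
  Node 3: index 2 -> 2 (same)
  Node 4: index 3 -> 3 (same)
  Node 5: index 6 -> 6 (same)
  Node 6: index 7 -> 7 (same)
  Node 7: index 5 -> 5 (same)
Nodes that changed position: none

Answer: none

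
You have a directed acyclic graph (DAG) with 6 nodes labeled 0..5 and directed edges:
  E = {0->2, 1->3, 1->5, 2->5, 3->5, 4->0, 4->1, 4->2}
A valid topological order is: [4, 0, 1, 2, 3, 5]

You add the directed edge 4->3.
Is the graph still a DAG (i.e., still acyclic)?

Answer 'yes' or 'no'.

Answer: yes

Derivation:
Given toposort: [4, 0, 1, 2, 3, 5]
Position of 4: index 0; position of 3: index 4
New edge 4->3: forward
Forward edge: respects the existing order. Still a DAG, same toposort still valid.
Still a DAG? yes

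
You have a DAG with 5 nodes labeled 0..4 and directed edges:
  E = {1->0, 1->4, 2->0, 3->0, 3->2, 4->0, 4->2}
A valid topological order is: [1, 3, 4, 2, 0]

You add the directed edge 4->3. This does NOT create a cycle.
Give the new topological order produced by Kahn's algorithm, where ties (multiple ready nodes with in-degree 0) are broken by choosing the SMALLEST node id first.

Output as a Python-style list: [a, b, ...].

Old toposort: [1, 3, 4, 2, 0]
Added edge: 4->3
Position of 4 (2) > position of 3 (1). Must reorder: 4 must now come before 3.
Run Kahn's algorithm (break ties by smallest node id):
  initial in-degrees: [4, 0, 2, 1, 1]
  ready (indeg=0): [1]
  pop 1: indeg[0]->3; indeg[4]->0 | ready=[4] | order so far=[1]
  pop 4: indeg[0]->2; indeg[2]->1; indeg[3]->0 | ready=[3] | order so far=[1, 4]
  pop 3: indeg[0]->1; indeg[2]->0 | ready=[2] | order so far=[1, 4, 3]
  pop 2: indeg[0]->0 | ready=[0] | order so far=[1, 4, 3, 2]
  pop 0: no out-edges | ready=[] | order so far=[1, 4, 3, 2, 0]
  Result: [1, 4, 3, 2, 0]

Answer: [1, 4, 3, 2, 0]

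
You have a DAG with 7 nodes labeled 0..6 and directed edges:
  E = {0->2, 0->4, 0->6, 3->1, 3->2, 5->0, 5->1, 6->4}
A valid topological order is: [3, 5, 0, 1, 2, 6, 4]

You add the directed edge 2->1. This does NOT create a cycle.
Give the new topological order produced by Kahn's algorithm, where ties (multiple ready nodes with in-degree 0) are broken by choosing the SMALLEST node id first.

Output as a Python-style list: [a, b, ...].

Answer: [3, 5, 0, 2, 1, 6, 4]

Derivation:
Old toposort: [3, 5, 0, 1, 2, 6, 4]
Added edge: 2->1
Position of 2 (4) > position of 1 (3). Must reorder: 2 must now come before 1.
Run Kahn's algorithm (break ties by smallest node id):
  initial in-degrees: [1, 3, 2, 0, 2, 0, 1]
  ready (indeg=0): [3, 5]
  pop 3: indeg[1]->2; indeg[2]->1 | ready=[5] | order so far=[3]
  pop 5: indeg[0]->0; indeg[1]->1 | ready=[0] | order so far=[3, 5]
  pop 0: indeg[2]->0; indeg[4]->1; indeg[6]->0 | ready=[2, 6] | order so far=[3, 5, 0]
  pop 2: indeg[1]->0 | ready=[1, 6] | order so far=[3, 5, 0, 2]
  pop 1: no out-edges | ready=[6] | order so far=[3, 5, 0, 2, 1]
  pop 6: indeg[4]->0 | ready=[4] | order so far=[3, 5, 0, 2, 1, 6]
  pop 4: no out-edges | ready=[] | order so far=[3, 5, 0, 2, 1, 6, 4]
  Result: [3, 5, 0, 2, 1, 6, 4]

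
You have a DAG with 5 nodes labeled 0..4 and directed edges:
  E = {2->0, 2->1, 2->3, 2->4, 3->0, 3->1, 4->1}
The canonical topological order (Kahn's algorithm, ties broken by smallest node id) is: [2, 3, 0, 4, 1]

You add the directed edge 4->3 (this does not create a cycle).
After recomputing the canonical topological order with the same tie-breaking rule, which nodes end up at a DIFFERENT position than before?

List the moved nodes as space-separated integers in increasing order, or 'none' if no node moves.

Answer: 0 3 4

Derivation:
Old toposort: [2, 3, 0, 4, 1]
Added edge 4->3
Recompute Kahn (smallest-id tiebreak):
  initial in-degrees: [2, 3, 0, 2, 1]
  ready (indeg=0): [2]
  pop 2: indeg[0]->1; indeg[1]->2; indeg[3]->1; indeg[4]->0 | ready=[4] | order so far=[2]
  pop 4: indeg[1]->1; indeg[3]->0 | ready=[3] | order so far=[2, 4]
  pop 3: indeg[0]->0; indeg[1]->0 | ready=[0, 1] | order so far=[2, 4, 3]
  pop 0: no out-edges | ready=[1] | order so far=[2, 4, 3, 0]
  pop 1: no out-edges | ready=[] | order so far=[2, 4, 3, 0, 1]
New canonical toposort: [2, 4, 3, 0, 1]
Compare positions:
  Node 0: index 2 -> 3 (moved)
  Node 1: index 4 -> 4 (same)
  Node 2: index 0 -> 0 (same)
  Node 3: index 1 -> 2 (moved)
  Node 4: index 3 -> 1 (moved)
Nodes that changed position: 0 3 4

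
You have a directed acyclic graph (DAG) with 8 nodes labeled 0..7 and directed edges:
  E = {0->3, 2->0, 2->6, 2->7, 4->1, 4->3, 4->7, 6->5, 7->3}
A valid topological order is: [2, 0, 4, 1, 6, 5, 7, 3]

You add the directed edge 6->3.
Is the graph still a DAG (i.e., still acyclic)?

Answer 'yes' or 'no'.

Given toposort: [2, 0, 4, 1, 6, 5, 7, 3]
Position of 6: index 4; position of 3: index 7
New edge 6->3: forward
Forward edge: respects the existing order. Still a DAG, same toposort still valid.
Still a DAG? yes

Answer: yes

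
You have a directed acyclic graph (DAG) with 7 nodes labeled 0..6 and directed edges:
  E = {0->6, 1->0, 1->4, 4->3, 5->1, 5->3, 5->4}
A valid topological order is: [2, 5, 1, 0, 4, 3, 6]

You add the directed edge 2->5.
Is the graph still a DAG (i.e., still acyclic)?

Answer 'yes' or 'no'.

Answer: yes

Derivation:
Given toposort: [2, 5, 1, 0, 4, 3, 6]
Position of 2: index 0; position of 5: index 1
New edge 2->5: forward
Forward edge: respects the existing order. Still a DAG, same toposort still valid.
Still a DAG? yes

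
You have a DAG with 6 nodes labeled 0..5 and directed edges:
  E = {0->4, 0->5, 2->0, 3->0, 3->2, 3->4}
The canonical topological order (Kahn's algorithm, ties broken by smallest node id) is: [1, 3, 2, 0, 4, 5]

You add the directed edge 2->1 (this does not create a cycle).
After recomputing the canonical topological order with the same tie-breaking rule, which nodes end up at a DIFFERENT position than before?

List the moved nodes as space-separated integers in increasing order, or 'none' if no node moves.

Old toposort: [1, 3, 2, 0, 4, 5]
Added edge 2->1
Recompute Kahn (smallest-id tiebreak):
  initial in-degrees: [2, 1, 1, 0, 2, 1]
  ready (indeg=0): [3]
  pop 3: indeg[0]->1; indeg[2]->0; indeg[4]->1 | ready=[2] | order so far=[3]
  pop 2: indeg[0]->0; indeg[1]->0 | ready=[0, 1] | order so far=[3, 2]
  pop 0: indeg[4]->0; indeg[5]->0 | ready=[1, 4, 5] | order so far=[3, 2, 0]
  pop 1: no out-edges | ready=[4, 5] | order so far=[3, 2, 0, 1]
  pop 4: no out-edges | ready=[5] | order so far=[3, 2, 0, 1, 4]
  pop 5: no out-edges | ready=[] | order so far=[3, 2, 0, 1, 4, 5]
New canonical toposort: [3, 2, 0, 1, 4, 5]
Compare positions:
  Node 0: index 3 -> 2 (moved)
  Node 1: index 0 -> 3 (moved)
  Node 2: index 2 -> 1 (moved)
  Node 3: index 1 -> 0 (moved)
  Node 4: index 4 -> 4 (same)
  Node 5: index 5 -> 5 (same)
Nodes that changed position: 0 1 2 3

Answer: 0 1 2 3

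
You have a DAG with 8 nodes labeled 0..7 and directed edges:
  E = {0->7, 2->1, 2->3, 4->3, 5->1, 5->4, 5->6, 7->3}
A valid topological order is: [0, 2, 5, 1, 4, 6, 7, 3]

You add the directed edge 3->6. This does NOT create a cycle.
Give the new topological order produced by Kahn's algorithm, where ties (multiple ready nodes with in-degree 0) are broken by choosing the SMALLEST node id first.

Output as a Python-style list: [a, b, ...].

Answer: [0, 2, 5, 1, 4, 7, 3, 6]

Derivation:
Old toposort: [0, 2, 5, 1, 4, 6, 7, 3]
Added edge: 3->6
Position of 3 (7) > position of 6 (5). Must reorder: 3 must now come before 6.
Run Kahn's algorithm (break ties by smallest node id):
  initial in-degrees: [0, 2, 0, 3, 1, 0, 2, 1]
  ready (indeg=0): [0, 2, 5]
  pop 0: indeg[7]->0 | ready=[2, 5, 7] | order so far=[0]
  pop 2: indeg[1]->1; indeg[3]->2 | ready=[5, 7] | order so far=[0, 2]
  pop 5: indeg[1]->0; indeg[4]->0; indeg[6]->1 | ready=[1, 4, 7] | order so far=[0, 2, 5]
  pop 1: no out-edges | ready=[4, 7] | order so far=[0, 2, 5, 1]
  pop 4: indeg[3]->1 | ready=[7] | order so far=[0, 2, 5, 1, 4]
  pop 7: indeg[3]->0 | ready=[3] | order so far=[0, 2, 5, 1, 4, 7]
  pop 3: indeg[6]->0 | ready=[6] | order so far=[0, 2, 5, 1, 4, 7, 3]
  pop 6: no out-edges | ready=[] | order so far=[0, 2, 5, 1, 4, 7, 3, 6]
  Result: [0, 2, 5, 1, 4, 7, 3, 6]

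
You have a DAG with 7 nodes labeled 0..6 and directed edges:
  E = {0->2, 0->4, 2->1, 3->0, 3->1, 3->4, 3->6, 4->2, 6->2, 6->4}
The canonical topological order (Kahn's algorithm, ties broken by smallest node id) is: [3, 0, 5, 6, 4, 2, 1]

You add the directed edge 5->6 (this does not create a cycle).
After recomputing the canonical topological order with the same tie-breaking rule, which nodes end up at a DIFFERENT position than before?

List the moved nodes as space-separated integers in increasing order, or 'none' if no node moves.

Answer: none

Derivation:
Old toposort: [3, 0, 5, 6, 4, 2, 1]
Added edge 5->6
Recompute Kahn (smallest-id tiebreak):
  initial in-degrees: [1, 2, 3, 0, 3, 0, 2]
  ready (indeg=0): [3, 5]
  pop 3: indeg[0]->0; indeg[1]->1; indeg[4]->2; indeg[6]->1 | ready=[0, 5] | order so far=[3]
  pop 0: indeg[2]->2; indeg[4]->1 | ready=[5] | order so far=[3, 0]
  pop 5: indeg[6]->0 | ready=[6] | order so far=[3, 0, 5]
  pop 6: indeg[2]->1; indeg[4]->0 | ready=[4] | order so far=[3, 0, 5, 6]
  pop 4: indeg[2]->0 | ready=[2] | order so far=[3, 0, 5, 6, 4]
  pop 2: indeg[1]->0 | ready=[1] | order so far=[3, 0, 5, 6, 4, 2]
  pop 1: no out-edges | ready=[] | order so far=[3, 0, 5, 6, 4, 2, 1]
New canonical toposort: [3, 0, 5, 6, 4, 2, 1]
Compare positions:
  Node 0: index 1 -> 1 (same)
  Node 1: index 6 -> 6 (same)
  Node 2: index 5 -> 5 (same)
  Node 3: index 0 -> 0 (same)
  Node 4: index 4 -> 4 (same)
  Node 5: index 2 -> 2 (same)
  Node 6: index 3 -> 3 (same)
Nodes that changed position: none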